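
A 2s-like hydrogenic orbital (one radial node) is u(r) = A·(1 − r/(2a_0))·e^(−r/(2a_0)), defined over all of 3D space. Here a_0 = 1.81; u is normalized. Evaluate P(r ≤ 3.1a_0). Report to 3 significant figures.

With dV = 4πr²dr, the probability is ∫|u|² dV over r ≤ 3.1a_0.
A² is fixed by ∫₀^∞ 4πr²|u|² dr = 1, i.e. A² = (8·π·a_0^3)^(−1).
Substituting t = r/a_0, A², 4π and the length scale all cancel in the ratio: P = ∫_{0}^{3.1} t^2·(1 - t/2)^2·e^(-t) dt / ∫_{0}^{∞} t^2·(1 - t/2)^2·e^(-t) dt.
An antiderivative of t^2·(1 - t/2)^2·e^(-t) is -(t^4/4 + t^2 + 2·t + 2)·e^(-t); evaluating from 0 to 3.1 gives ≈ 0.15758, while the full integral is 2.
The region integral divided by the full integral gives P = 0.07879.

P ≈ 0.0788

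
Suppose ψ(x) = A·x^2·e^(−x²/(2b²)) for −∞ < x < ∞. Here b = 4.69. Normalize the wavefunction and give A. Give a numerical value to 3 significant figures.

A ≈ 0.0182

The normalization condition is ∫|ψ|² dx = 1 from −∞ to ∞.
∫|ψ|² dx = A²·(3·√(π)·b^5/4).
Setting this equal to 1 gives A² = 1/(3·√(π)·b^5/4).
Plugging in b = 4.69 yields A = 0.01821.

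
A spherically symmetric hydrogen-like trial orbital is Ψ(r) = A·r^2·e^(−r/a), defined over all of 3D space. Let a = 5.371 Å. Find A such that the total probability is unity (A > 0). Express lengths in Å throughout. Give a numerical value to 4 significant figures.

A ≈ 0.0003312 Å^(-7/2)

Normalization requires ∫|Ψ|² 4πr² dr = 1, integrated from 0 to ∞.
With Ψ = A·r^2·e^(−r/a), the integral evaluates to A²·[45·π·a^7/2].
Setting this equal to 1 gives A² = 1/(45·π·a^7/2).
Substituting a = 5.371 gives A² = 1.0972E-7, so A = 0.00033124.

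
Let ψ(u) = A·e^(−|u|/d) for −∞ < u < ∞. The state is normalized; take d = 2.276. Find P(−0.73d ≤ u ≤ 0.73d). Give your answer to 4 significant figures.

P = ∫_{−0.73d}^{0.73d} |ψ(u)|² du.
The normalization integral ∫|ψ|²du over the whole domain equals d·A², and A² cancels in the ratio.
By symmetry take twice the u ≥ 0 contribution in numerator and denominator; the 2's cancel. In terms of t = u/d (A² and the length scale cancel between numerator and denominator), P = [∫_{0}^{0.73} e^(-2·t) dt] / [∫_{0}^{∞} e^(-2·t) dt].
Using ∫ e^(-2·t) dt = -e^(-2·t)/2, the numerator is 1/2 - e^(-73/50)/2 and the denominator is 1/2.
Taking the ratio, P = 0.76776.

P ≈ 0.7678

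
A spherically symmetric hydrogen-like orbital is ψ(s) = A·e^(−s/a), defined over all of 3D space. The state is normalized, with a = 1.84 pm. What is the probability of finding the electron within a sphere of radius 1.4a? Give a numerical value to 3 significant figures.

P ≈ 0.531

With dV = 4πs²ds, the probability is ∫|ψ|² dV over s ≤ 1.4a.
The full normalization integral is A²·[π·a^3] = 1, fixing A².
Let u = s/a; then A², 4π and the length scale all cancel, so P = ∫_{0}^{1.4} u^2·e^(-2·u) du ÷ ∫_{0}^{∞} u^2·e^(-2·u) du.
With ∫ u^2·e^(-2·u) du = -(2·u^2 + 2·u + 1)·e^(-2·u)/4 + C, the region integral is 1/4 - 193·e^(-14/5)/100 and the full one is 1/4.
This evaluates to P = 0.5305.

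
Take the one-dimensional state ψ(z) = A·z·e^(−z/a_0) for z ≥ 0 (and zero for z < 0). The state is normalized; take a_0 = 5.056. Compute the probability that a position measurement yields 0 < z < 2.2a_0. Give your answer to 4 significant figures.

P = ∫_{0}^{2.2a_0} |ψ(z)|² dz.
With A² fixed by ∫|ψ|² = 1, i.e. A² = (a_0^3/4)^(−1), substitute and integrate.
Let u = z/a_0; then A² and the length scale cancel, so P = ∫_{0}^{2.2} u^2·e^(-2·u) du ÷ ∫_{0}^{∞} u^2·e^(-2·u) du.
With ∫ u^2·e^(-2·u) du = -(2·u^2 + 2·u + 1)·e^(-2·u)/4 + C, the region integral is 1/4 - 377·e^(-22/5)/100 and the full one is 1/4.
Evaluating gives P = 0.81486.

P ≈ 0.8149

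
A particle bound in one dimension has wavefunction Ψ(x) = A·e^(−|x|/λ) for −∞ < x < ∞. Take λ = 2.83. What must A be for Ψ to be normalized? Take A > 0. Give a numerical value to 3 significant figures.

A ≈ 0.594

Normalization requires ∫|Ψ|² dx = 1, integrated from −∞ to ∞.
Recall ∫₀^∞ x^m e^(−x/β) dx = m!·β^(m+1), ∫|Ψ|² dx = A²·(λ).
Setting this equal to 1 gives A² = 1/(λ).
Substituting λ = 2.83 gives A² = 0.3534, so A = 0.5944.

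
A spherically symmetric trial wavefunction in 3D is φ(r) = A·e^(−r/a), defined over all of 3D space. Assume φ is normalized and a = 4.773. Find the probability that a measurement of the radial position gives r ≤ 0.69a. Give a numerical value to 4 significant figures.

With dV = 4πr²dr, the probability is ∫|φ|² dV over r ≤ 0.69a.
A² is fixed by ∫₀^∞ 4πr²|φ|² dr = 1, i.e. A² = (π·a^3)^(−1).
Substituting u = r/a, A², 4π and the length scale all cancel in the ratio: P = ∫_{0}^{0.69} u^2·e^(-2·u) du / ∫_{0}^{∞} u^2·e^(-2·u) du.
An antiderivative of u^2·e^(-2·u) is -(2·u^2 + 2·u + 1)·e^(-2·u)/4; evaluating from 0 to 0.69 gives ≈ 0.0404225, while the full integral is 1/4.
This evaluates to P = 0.16169.

P ≈ 0.1617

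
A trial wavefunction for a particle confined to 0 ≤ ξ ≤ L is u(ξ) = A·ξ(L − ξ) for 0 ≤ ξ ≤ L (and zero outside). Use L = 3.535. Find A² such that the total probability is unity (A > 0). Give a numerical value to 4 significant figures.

We need A² ∫|f|² dξ = 1, taking the integral from 0 to L.
The integral (without the A² prefactor) comes out to L^5/30.
Substituting L = 3.535 gives A² = 0.054347, so A = 0.23312.

A^2 ≈ 0.05435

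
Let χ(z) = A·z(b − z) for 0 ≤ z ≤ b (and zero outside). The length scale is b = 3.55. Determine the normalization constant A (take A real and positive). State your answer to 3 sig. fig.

Normalization requires ∫|χ|² dz = 1, integrated from 0 to b.
∫|χ|² dz = A²·(b^5/30).
Setting this equal to 1 gives A² = 1/(b^5/30).
Plugging in b = 3.55 yields A = 0.2307.

A ≈ 0.231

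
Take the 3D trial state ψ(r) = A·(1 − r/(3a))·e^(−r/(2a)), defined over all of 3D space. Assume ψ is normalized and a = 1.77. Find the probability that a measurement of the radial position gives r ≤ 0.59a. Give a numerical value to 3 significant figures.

Integrate the radial probability density 4πr²|ψ|² over r ≤ 0.59a.
A² is fixed by ∫₀^∞ 4πr²|ψ|² dr = 1, i.e. A² = (8·π·a^3/3)^(−1).
In terms of u = r/a (A², 4π and the length scale all cancel between numerator and denominator), P = [∫_{0}^{0.59} u^2·(1 - u/3)^2·e^(-u) du] / [∫_{0}^{∞} u^2·(1 - u/3)^2·e^(-u) du].
With ∫ u^2·(1 - u/3)^2·e^(-u) du = (-u^4 + 2·u^3 - 3·u^2 - 6·u - 6)·e^(-u)/9 + C, the region integral is ≈ 0.032595 and the full one is 2/3.
Taking the ratio yields P = 0.04889.

P ≈ 0.0489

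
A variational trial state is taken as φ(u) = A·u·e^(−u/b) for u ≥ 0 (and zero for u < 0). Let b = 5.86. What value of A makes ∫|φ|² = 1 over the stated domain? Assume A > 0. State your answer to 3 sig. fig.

We need A² ∫|f|² du = 1, taking the integral from 0 to ∞.
The integral (without the A² prefactor) comes out to b^3/4.
Hence A² = 1/[b^3/4].
Plugging in b = 5.86 yields A = 0.1410.

A ≈ 0.141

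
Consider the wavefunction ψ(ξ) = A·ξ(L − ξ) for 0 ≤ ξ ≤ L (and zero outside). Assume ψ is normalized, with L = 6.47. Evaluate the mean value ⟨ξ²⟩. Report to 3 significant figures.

⟨ξ²⟩ = ∫ ξ^2 |ψ|² dξ over the full domain.
Expanding the polynomial and integrating term by term, the ratio of the moment integral to the normalization integral gives ⟨ξ²⟩ = 2·L^2/7.
With L = 6.47, ⟨ξ^2⟩ = 11.96.

⟨ξ^2⟩ ≈ 12.0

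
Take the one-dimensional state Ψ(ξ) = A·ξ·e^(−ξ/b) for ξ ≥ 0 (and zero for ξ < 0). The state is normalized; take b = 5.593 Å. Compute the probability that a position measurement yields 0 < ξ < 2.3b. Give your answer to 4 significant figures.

|Ψ|² is the probability density, so P = ∫_{0}^{2.3b} |Ψ|² dξ.
The normalization integral ∫|Ψ|²dξ over the whole domain equals b^3/4·A², and A² cancels in the ratio.
Let u = ξ/b; then A² and the length scale cancel, so P = ∫_{0}^{2.3} u^2·e^(-2·u) du ÷ ∫_{0}^{∞} u^2·e^(-2·u) du.
Using ∫ u^2·e^(-2·u) du = -(2·u^2 + 2·u + 1)·e^(-2·u)/4, the numerator is 1/4 - 809·e^(-23/5)/200 and the denominator is 1/4.
This works out to P = 0.83736.

P ≈ 0.8374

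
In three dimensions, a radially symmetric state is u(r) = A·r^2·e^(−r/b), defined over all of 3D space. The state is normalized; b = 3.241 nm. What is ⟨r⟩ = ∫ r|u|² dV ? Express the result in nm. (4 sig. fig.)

⟨r⟩ ≈ 11.34 nm

⟨r⟩ = ∫ r |u|² 4πr² dr over the full domain.
Using ∫₀^∞ rⁿ e^(−αr) dr = n!/αⁿ⁺¹, since the A² factors cancel between numerator and denominator, ⟨r⟩ = 7·b/2.
Putting b = 3.241 gives 11.344.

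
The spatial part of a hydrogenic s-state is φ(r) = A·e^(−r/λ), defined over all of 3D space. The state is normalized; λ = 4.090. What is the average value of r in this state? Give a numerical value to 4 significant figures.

⟨r⟩ ≈ 6.135

⟨r⟩ = ∫ r |φ|² 4πr² dr over the full domain.
Since the A² factors cancel between numerator and denominator, ⟨r⟩ = 3·λ/2.
With λ = 4.090, ⟨r⟩ = 6.1350.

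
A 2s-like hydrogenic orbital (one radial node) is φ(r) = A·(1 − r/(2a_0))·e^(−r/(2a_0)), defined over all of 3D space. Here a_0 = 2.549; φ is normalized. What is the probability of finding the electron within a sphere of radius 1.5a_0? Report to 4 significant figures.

P = ∫ |φ|² 4πr² dr over r ≤ 1.5a_0.
The full normalization integral is A²·[8·π·a_0^3] = 1, fixing A².
In terms of u = r/a_0 (A², 4π and the length scale all cancel between numerator and denominator), P = [∫_{0}^{1.5} u^2·(1 - u/2)^2·e^(-u) du] / [∫_{0}^{∞} u^2·(1 - u/2)^2·e^(-u) du].
With ∫ u^2·(1 - u/2)^2·e^(-u) du = -(u^4/4 + u^2 + 2·u + 2)·e^(-u) + C, the region integral is 2 - 545·e^(-3/2)/64 and the full one is 2.
The region integral divided by the full integral gives P = 0.049954.

P ≈ 0.04995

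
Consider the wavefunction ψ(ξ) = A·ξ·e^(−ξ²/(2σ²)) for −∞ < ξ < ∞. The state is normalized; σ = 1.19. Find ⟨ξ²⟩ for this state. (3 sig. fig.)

⟨ξ^2⟩ ≈ 2.12

The expectation value is the |ψ|²-weighted average of ξ^2: ∫ ξ^2|ψ|² dξ.
Differentiating ∫e^(−αξ²) dξ = √(π/α) under α to get the higher moments, the ratio of the moment integral to the normalization integral gives ⟨ξ²⟩ = 3·σ^2/2.
With σ = 1.19, ⟨ξ^2⟩ = 2.124.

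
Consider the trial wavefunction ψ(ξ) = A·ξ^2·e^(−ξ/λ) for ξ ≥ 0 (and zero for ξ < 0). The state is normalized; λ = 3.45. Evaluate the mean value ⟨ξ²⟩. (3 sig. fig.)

⟨ξ^2⟩ ≈ 89.3

⟨ξ²⟩ = ∫ ξ^2 |ψ|² dξ over the full domain.
The ratio of the moment integral to the normalization integral gives ⟨ξ²⟩ = 15·λ^2/2.
Putting λ = 3.45 gives 89.27.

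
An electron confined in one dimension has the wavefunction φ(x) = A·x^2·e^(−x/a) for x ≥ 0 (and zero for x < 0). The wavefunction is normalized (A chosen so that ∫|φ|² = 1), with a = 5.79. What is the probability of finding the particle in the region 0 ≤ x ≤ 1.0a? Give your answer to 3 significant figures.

P ≈ 0.0527

P = ∫_{0}^{1.0a} |φ(x)|² dx.
With A² fixed by ∫|φ|² = 1, i.e. A² = (3·a^5/4)^(−1), substitute and integrate.
Let u = x/a; then A² and the length scale cancel, so P = ∫_{0}^{1.0} u^4·e^(-2·u) du ÷ ∫_{0}^{∞} u^4·e^(-2·u) du.
With ∫ u^4·e^(-2·u) du = -(u^4/2 + u^3 + 3·u^2/2 + 3·u/2 + 3/4)·e^(-2·u) + C, the region integral is 3/4 - 21·e^(-2)/4 and the full one is 3/4.
Taking the ratio, P = 0.05265.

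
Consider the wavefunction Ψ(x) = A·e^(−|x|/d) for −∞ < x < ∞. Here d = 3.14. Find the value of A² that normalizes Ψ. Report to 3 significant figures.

Require ∫ |Ψ|² dx = 1 over the whole domain.
∫|Ψ|² dx = A²·(d).
Setting this equal to 1 gives A² = 1/(d).
With d = 3.14: A² = 0.3185 and A = 0.5643.

A^2 ≈ 0.318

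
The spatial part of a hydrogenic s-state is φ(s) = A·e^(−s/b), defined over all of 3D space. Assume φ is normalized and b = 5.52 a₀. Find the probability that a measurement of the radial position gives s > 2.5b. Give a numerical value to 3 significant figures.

With dV = 4πs²ds, the probability is ∫|φ|² dV over s > 2.5b.
The full normalization integral is A²·[π·b^3] = 1, fixing A².
Substituting u = s/b, A², 4π and the length scale all cancel in the ratio: P = ∫_{2.5}^{∞} u^2·e^(-2·u) du / ∫_{0}^{∞} u^2·e^(-2·u) du.
An antiderivative of u^2·e^(-2·u) is -(2·u^2 + 2·u + 1)·e^(-2·u)/4; evaluating from 2.5 to ∞ gives 37·e^(-5)/8, while the full integral is 1/4.
This evaluates to P = 0.1247.

P ≈ 0.125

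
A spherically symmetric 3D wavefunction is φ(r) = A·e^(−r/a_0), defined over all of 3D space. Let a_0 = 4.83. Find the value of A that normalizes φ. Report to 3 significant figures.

A ≈ 0.0532

The normalization condition is ∫|φ|² 4πr² dr = 1 from 0 to ∞.
Recall ∫₀^∞ r^m e^(−r/β) dr = m!·β^(m+1), ∫|φ|² 4πr² dr = A²·(π·a_0^3).
Hence A² = 1/[π·a_0^3].
With a_0 = 4.83: A² = 0.002825 and A = 0.05315.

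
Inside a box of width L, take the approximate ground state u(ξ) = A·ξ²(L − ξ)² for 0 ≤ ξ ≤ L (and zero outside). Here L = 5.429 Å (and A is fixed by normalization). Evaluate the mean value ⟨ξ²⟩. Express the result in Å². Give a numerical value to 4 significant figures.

By definition ⟨ξ²⟩ = ∫ ξ^2 |u(ξ)|² dξ.
Expanding the polynomial and integrating term by term, the ratio of the moment integral to the normalization integral gives ⟨ξ²⟩ = 3·L^2/11.
With L = 5.429, ⟨ξ^2⟩ = 8.0384.

⟨ξ^2⟩ ≈ 8.038 Å^2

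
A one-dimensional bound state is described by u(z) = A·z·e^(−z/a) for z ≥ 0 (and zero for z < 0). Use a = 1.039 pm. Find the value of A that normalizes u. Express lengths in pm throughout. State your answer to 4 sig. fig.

Require ∫ |u|² dz = 1 over the whole domain.
Using ∫₀^∞ zⁿ e^(−αz) dz = n!/αⁿ⁺¹, the integral (without the A² prefactor) comes out to a^3/4.
Hence A² = 1/[a^3/4].
Substituting a = 1.039 gives A² = 3.5663, so A = 1.8885.

A ≈ 1.888 pm^(-3/2)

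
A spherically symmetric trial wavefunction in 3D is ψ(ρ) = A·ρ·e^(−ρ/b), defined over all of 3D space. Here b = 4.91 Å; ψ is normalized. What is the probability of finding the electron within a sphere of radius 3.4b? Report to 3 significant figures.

P = ∫ |ψ|² 4πρ² dρ over ρ ≤ 3.4b.
The full normalization integral is A²·[3·π·b^5] = 1, fixing A².
Substituting u = ρ/b, A², 4π and the length scale all cancel in the ratio: P = ∫_{0}^{3.4} u^4·e^(-2·u) du / ∫_{0}^{∞} u^4·e^(-2·u) du.
An antiderivative of u^4·e^(-2·u) is -(u^4/2 + u^3 + 3·u^2/2 + 3·u/2 + 3/4)·e^(-2·u); evaluating from 0 to 3.4 gives ≈ 0.60598, while the full integral is 3/4.
Taking the ratio yields P = 0.8080.

P ≈ 0.808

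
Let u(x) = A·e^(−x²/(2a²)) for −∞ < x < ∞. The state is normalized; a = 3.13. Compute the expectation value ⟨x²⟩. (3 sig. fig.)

⟨x²⟩ = ∫ x^2 |u|² dx over the full domain.
Using the Gaussian integral ∫_{−∞}^{∞} e^(−αx²) dx = √(π/α), evaluating both integrals, ⟨x²⟩ = a^2/2.
With a = 3.13, ⟨x^2⟩ = 4.898.

⟨x^2⟩ ≈ 4.90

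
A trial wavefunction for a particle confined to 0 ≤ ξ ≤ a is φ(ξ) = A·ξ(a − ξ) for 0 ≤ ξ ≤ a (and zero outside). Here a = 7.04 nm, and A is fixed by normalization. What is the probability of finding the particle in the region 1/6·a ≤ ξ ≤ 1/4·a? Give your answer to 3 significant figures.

P = ∫_{1/6·a}^{1/4·a} |φ(ξ)|² dξ.
With A² fixed by ∫|φ|² = 1, i.e. A² = (a^5/30)^(−1), substitute and integrate.
Substituting u = ξ/a, A² and the length scale cancel in the ratio: P = ∫_{1/6}^{1/4} u^2·(1 - u)^2 du / ∫_{0}^{1} u^2·(1 - u)^2 du.
Using ∫ u^2·(1 - u)^2 du = u^3·(6·u^2 - 15·u + 10)/30, the numerator is ≈ 0.0022674 and the denominator is 1/30.
Evaluating gives P = 0.06802.

P ≈ 0.0680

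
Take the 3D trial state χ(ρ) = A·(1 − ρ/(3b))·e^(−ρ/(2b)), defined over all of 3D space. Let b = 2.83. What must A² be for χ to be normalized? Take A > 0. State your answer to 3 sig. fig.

Normalization requires ∫|χ|² 4πρ² dρ = 1, integrated from 0 to ∞.
The angular integral contributes 4π, leaving ∫₀^∞ ρ²|χ|² dρ.
∫|χ|² 4πρ² dρ = A²·(8·π·b^3/3).
So A² = (8·π·b^3/3)^(−1).
Substituting b = 2.83 gives A² = 0.005266, so A = 0.07257.

A^2 ≈ 0.00527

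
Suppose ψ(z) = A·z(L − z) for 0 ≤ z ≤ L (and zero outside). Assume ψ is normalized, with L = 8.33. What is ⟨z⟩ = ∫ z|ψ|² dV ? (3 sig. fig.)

⟨z⟩ ≈ 4.17

The expectation value is the |ψ|²-weighted average of z: ∫ z|ψ|² dz.
Expanding the polynomial and integrating term by term, evaluating both integrals, ⟨z⟩ = L/2.
Putting L = 8.33 gives 4.165.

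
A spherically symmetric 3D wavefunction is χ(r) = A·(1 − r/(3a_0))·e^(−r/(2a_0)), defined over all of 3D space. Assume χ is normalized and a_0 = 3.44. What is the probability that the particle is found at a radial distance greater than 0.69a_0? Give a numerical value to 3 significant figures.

With dV = 4πr²dr, the probability is ∫|χ|² dV over r > 0.69a_0.
The full normalization integral is A²·[8·π·a_0^3/3] = 1, fixing A².
Let u = r/a_0; then A², 4π and the length scale all cancel, so P = ∫_{0.69}^{∞} u^2·(1 - u/3)^2·e^(-u) du ÷ ∫_{0}^{∞} u^2·(1 - u/3)^2·e^(-u) du.
With ∫ u^2·(1 - u/3)^2·e^(-u) du = (-u^4 + 2·u^3 - 3·u^2 - 6·u - 6)·e^(-u)/9 + C, the region integral is ≈ 0.62073 and the full one is 2/3.
This evaluates to P = 0.9311.

P ≈ 0.931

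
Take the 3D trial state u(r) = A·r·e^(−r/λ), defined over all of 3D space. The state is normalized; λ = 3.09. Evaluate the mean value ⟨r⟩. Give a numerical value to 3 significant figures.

⟨r⟩ ≈ 7.73

⟨r⟩ = ∫ r |u|² 4πr² dr over the full domain.
Evaluating both integrals, ⟨r⟩ = 5·λ/2.
With λ = 3.09, ⟨r⟩ = 7.725.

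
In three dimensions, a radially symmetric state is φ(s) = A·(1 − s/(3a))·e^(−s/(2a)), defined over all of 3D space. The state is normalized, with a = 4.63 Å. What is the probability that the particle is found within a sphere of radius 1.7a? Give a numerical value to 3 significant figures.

With dV = 4πs²ds, the probability is ∫|φ|² dV over s ≤ 1.7a.
The full normalization integral is A²·[8·π·a^3/3] = 1, fixing A².
Let u = s/a; then A², 4π and the length scale all cancel, so P = ∫_{0}^{1.7} u^2·(1 - u/3)^2·e^(-u) du ÷ ∫_{0}^{∞} u^2·(1 - u/3)^2·e^(-u) du.
Using ∫ u^2·(1 - u/3)^2·e^(-u) du = (-u^4 + 2·u^3 - 3·u^2 - 6·u - 6)·e^(-u)/9, the numerator is ≈ 0.19177 and the denominator is 2/3.
Taking the ratio yields P = 0.2877.

P ≈ 0.288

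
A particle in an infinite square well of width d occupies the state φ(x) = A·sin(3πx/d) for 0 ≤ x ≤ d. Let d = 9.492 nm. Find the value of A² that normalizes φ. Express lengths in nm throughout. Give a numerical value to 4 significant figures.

A^2 ≈ 0.2107 nm^(-1)

Normalization requires ∫|φ|² dx = 1, integrated from 0 to d.
Using sin²θ = (1 − cos 2θ)/2, the integral (without the A² prefactor) comes out to d/2.
Substituting d = 9.492 gives A² = 0.21070, so A = 0.45902.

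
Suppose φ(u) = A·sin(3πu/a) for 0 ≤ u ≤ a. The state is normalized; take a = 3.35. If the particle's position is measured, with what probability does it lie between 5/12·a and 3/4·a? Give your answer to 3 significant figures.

The probability is P = ∫ |φ|² du over [5/12·a, 3/4·a].
The normalization integral ∫|φ|²du over the whole domain equals a/2·A², and A² cancels in the ratio.
Let t = u/a; then A² and the length scale cancel, so P = ∫_{5/12}^{3/4} sin(3·π·t)^2 dt ÷ ∫_{0}^{1} sin(3·π·t)^2 dt.
An antiderivative of sin(3·π·t)^2 is t/2 - sin(6·π·t)/(12·π); evaluating from 5/12 to 3/4 gives 1/6, while the full integral is 1/2.
Evaluating gives P = 1/3.

P ≈ 0.333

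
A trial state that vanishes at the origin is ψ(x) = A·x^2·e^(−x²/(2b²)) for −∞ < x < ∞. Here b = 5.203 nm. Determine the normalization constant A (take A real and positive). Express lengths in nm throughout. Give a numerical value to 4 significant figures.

Normalization requires ∫|ψ|² dx = 1, integrated from −∞ to ∞.
With ∫_{−∞}^{∞} x^(2m) e^(−αx²) dx = (2m−1)!!·√π / (2^m α^(m+1/2)), carrying out the integral gives A² · 3·√(π)·b^5/4.
Plugging in b = 5.203 yields A = 0.014046.

A ≈ 0.01405 nm^(-5/2)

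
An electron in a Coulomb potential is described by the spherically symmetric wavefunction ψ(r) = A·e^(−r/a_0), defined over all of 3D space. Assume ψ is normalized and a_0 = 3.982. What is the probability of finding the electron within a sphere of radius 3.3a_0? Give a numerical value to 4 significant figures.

P ≈ 0.9600

P = ∫ |ψ|² 4πr² dr over r ≤ 3.3a_0.
A² is fixed by ∫₀^∞ 4πr²|ψ|² dr = 1, i.e. A² = (π·a_0^3)^(−1).
Let u = r/a_0; then A², 4π and the length scale all cancel, so P = ∫_{0}^{3.3} u^2·e^(-2·u) du ÷ ∫_{0}^{∞} u^2·e^(-2·u) du.
Using ∫ u^2·e^(-2·u) du = -(2·u^2 + 2·u + 1)·e^(-2·u)/4, the numerator is 1/4 - 1469·e^(-33/5)/200 and the denominator is 1/4.
Taking the ratio yields P = 0.96003.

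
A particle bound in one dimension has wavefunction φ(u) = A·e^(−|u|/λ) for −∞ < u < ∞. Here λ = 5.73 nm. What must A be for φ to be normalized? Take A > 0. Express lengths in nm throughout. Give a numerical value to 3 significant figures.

A ≈ 0.418 nm^(-1/2)

Normalization requires ∫|φ|² du = 1, integrated from −∞ to ∞.
Carrying out the integral gives A² · λ.
Hence A² = 1/[λ].
Substituting λ = 5.73 gives A² = 0.1745, so A = 0.4178.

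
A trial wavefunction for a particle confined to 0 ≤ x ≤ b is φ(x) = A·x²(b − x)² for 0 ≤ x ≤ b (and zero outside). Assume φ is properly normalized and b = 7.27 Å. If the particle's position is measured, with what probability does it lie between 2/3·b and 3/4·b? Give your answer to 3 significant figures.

|φ|² is the probability density, so P = ∫_{2/3·b}^{3/4·b} |φ|² dx.
With A² fixed by ∫|φ|² = 1, i.e. A² = (b^9/630)^(−1), substitute and integrate.
Substituting u = x/b, A² and the length scale cancel in the ratio: P = ∫_{2/3}^{3/4} u^4·(1 - u)^4 du / ∫_{0}^{1} u^4·(1 - u)^4 du.
An antiderivative of u^4·(1 - u)^4 is u^5·(70·u^4 - 315·u^3 + 540·u^2 - 420·u + 126)/630; evaluating from 2/3 to 3/4 gives ≈ 0.00015225, while the full integral is 1/630.
Taking the ratio, P = 0.09592.

P ≈ 0.0959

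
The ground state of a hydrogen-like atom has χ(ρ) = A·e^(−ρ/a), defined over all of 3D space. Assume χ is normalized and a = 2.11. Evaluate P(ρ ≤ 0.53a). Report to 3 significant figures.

P ≈ 0.0917

P = ∫ |χ|² 4πρ² dρ over ρ ≤ 0.53a.
The full normalization integral is A²·[π·a^3] = 1, fixing A².
Let u = ρ/a; then A², 4π and the length scale all cancel, so P = ∫_{0}^{0.53} u^2·e^(-2·u) du ÷ ∫_{0}^{∞} u^2·e^(-2·u) du.
An antiderivative of u^2·e^(-2·u) is -(2·u^2 + 2·u + 1)·e^(-2·u)/4; evaluating from 0 to 0.53 gives ≈ 0.022916, while the full integral is 1/4.
Taking the ratio yields P = 0.09166.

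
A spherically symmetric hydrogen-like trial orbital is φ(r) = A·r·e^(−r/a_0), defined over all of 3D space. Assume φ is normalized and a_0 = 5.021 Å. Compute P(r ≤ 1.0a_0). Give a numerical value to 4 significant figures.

With dV = 4πr²dr, the probability is ∫|φ|² dV over r ≤ 1.0a_0.
A² is fixed by ∫₀^∞ 4πr²|φ|² dr = 1, i.e. A² = (3·π·a_0^5)^(−1).
In terms of u = r/a_0 (A², 4π and the length scale all cancel between numerator and denominator), P = [∫_{0}^{1.0} u^4·e^(-2·u) du] / [∫_{0}^{∞} u^4·e^(-2·u) du].
Using ∫ u^4·e^(-2·u) du = -(u^4/2 + u^3 + 3·u^2/2 + 3·u/2 + 3/4)·e^(-2·u), the numerator is 3/4 - 21·e^(-2)/4 and the denominator is 3/4.
This evaluates to P = 0.052653.

P ≈ 0.05265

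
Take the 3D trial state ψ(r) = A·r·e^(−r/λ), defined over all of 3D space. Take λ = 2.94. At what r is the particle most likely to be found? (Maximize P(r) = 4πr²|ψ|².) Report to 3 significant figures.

Differentiate P(r) = 4πr²|ψ|² with respect to r and set to zero.
Solving yields r = 2·λ.
With λ = 2.94, the most probable radial distance is 5.880.

r ≈ 5.88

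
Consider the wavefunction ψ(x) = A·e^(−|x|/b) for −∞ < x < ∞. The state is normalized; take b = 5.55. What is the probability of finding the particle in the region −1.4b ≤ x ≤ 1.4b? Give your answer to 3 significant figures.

P ≈ 0.939

The probability is P = ∫ |ψ|² dx over [−1.4b, 1.4b].
The normalization integral ∫|ψ|²dx over the whole domain equals b·A², and A² cancels in the ratio.
Both integrals are even about x = 0, so only the x ≥ 0 halves are needed (the factors of 2 cancel). Substituting u = x/b, A² and the length scale cancel in the ratio: P = ∫_{0}^{1.4} e^(-2·u) du / ∫_{0}^{∞} e^(-2·u) du.
With ∫ e^(-2·u) du = -e^(-2·u)/2 + C, the region integral is 1/2 - e^(-14/5)/2 and the full one is 1/2.
Evaluating gives P = 0.9392.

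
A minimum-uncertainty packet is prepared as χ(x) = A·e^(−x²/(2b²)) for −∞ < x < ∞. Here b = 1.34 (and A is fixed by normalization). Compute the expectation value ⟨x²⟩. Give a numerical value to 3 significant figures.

⟨x²⟩ = ∫ x^2 |χ|² dx over the full domain.
Since the A² factors cancel between numerator and denominator, ⟨x²⟩ = b^2/2.
Putting b = 1.34 gives 0.8978.

⟨x^2⟩ ≈ 0.898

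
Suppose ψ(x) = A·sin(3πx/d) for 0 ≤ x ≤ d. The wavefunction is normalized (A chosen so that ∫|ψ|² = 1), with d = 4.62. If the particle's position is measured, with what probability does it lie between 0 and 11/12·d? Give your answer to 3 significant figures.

P ≈ 0.970

The probability is P = ∫ |ψ|² dx over [0, 11/12·d].
With A² fixed by ∫|ψ|² = 1, i.e. A² = (d/2)^(−1), substitute and integrate.
Let u = x/d; then A² and the length scale cancel, so P = ∫_{0}^{11/12} sin(3·π·u)^2 du ÷ ∫_{0}^{1} sin(3·π·u)^2 du.
An antiderivative of sin(3·π·u)^2 is u/2 - sin(6·π·u)/(12·π); evaluating from 0 to 11/12 gives 1/(12·π) + 11/24, while the full integral is 1/2.
Taking the ratio, P = (2 + 11·π)/(12·π).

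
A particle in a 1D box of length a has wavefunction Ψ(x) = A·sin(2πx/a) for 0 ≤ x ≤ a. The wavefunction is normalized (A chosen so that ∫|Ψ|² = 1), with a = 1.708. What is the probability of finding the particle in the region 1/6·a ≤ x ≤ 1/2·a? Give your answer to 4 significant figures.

The probability is P = ∫ |Ψ|² dx over [1/6·a, 1/2·a].
With A² fixed by ∫|Ψ|² = 1, i.e. A² = (a/2)^(−1), substitute and integrate.
Substituting u = x/a, A² and the length scale cancel in the ratio: P = ∫_{1/6}^{1/2} sin(2·π·u)^2 du / ∫_{0}^{1} sin(2·π·u)^2 du.
With ∫ sin(2·π·u)^2 du = u/2 - sin(4·π·u)/(8·π) + C, the region integral is √(3)/(16·π) + 1/6 and the full one is 1/2.
The result is P = (√(3)/8 + π/3)/π.

P ≈ 0.4022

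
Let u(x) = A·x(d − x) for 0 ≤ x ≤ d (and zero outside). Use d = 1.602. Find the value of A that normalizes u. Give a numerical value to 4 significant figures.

The normalization condition is ∫|u|² dx = 1 from 0 to d.
With u = A·x(d − x), the integral evaluates to A²·[d^5/30].
So A² = (d^5/30)^(−1).
Substituting d = 1.602 gives A² = 2.8432, so A = 1.6862.

A ≈ 1.686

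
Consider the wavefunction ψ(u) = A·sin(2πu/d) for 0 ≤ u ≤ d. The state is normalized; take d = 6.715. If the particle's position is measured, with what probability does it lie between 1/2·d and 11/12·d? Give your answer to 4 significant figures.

|ψ|² is the probability density, so P = ∫_{1/2·d}^{11/12·d} |ψ|² du.
Since A² = 1/(d/2), this is the region integral divided by the full normalization integral.
Let t = u/d; then A² and the length scale cancel, so P = ∫_{1/2}^{11/12} sin(2·π·t)^2 dt ÷ ∫_{0}^{1} sin(2·π·t)^2 dt.
Using ∫ sin(2·π·t)^2 dt = t/2 - sin(4·π·t)/(8·π), the numerator is √(3)/(16·π) + 5/24 and the denominator is 1/2.
This works out to P = √(3)/(8·π) + 5/12.

P ≈ 0.4856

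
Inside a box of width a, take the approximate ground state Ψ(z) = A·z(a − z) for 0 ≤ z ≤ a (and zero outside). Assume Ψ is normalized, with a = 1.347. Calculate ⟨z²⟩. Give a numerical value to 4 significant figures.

By definition ⟨z²⟩ = ∫ z^2 |Ψ(z)|² dz.
Expanding the polynomial and integrating term by term, evaluating both integrals, ⟨z²⟩ = 2·a^2/7.
With a = 1.347, ⟨z^2⟩ = 0.51840.

⟨z^2⟩ ≈ 0.5184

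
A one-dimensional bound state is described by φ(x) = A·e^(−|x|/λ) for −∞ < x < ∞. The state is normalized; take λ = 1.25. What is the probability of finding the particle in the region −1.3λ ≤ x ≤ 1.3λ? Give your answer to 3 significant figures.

P ≈ 0.926

The probability is P = ∫ |φ|² dx over [−1.3λ, 1.3λ].
With A² fixed by ∫|φ|² = 1, i.e. A² = (λ)^(−1), substitute and integrate.
By symmetry take twice the x ≥ 0 contribution in numerator and denominator; the 2's cancel. Substituting u = x/λ, A² and the length scale cancel in the ratio: P = ∫_{0}^{1.3} e^(-2·u) du / ∫_{0}^{∞} e^(-2·u) du.
Using ∫ e^(-2·u) du = -e^(-2·u)/2, the numerator is 1/2 - e^(-13/5)/2 and the denominator is 1/2.
This works out to P = 0.9257.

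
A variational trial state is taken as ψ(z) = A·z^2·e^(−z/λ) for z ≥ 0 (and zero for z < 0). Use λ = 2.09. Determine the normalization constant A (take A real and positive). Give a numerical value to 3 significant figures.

A ≈ 0.183

We need A² ∫|f|² dz = 1, taking the integral from 0 to ∞.
The integral (without the A² prefactor) comes out to 3·λ^5/4.
Hence A² = 1/[3·λ^5/4].
Plugging in λ = 2.09 yields A = 0.1829.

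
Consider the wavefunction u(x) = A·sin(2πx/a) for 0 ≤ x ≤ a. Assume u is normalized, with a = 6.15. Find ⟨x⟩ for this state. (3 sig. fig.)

⟨x⟩ ≈ 3.08

By definition ⟨x⟩ = ∫ x |u(x)|² dx.
Using sin²θ = (1 − cos 2θ)/2, evaluating both integrals, ⟨x⟩ = a/2.
With a = 6.15, ⟨x⟩ = 3.075.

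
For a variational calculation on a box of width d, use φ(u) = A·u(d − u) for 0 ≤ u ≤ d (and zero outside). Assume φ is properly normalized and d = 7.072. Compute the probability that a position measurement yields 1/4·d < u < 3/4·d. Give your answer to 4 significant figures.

P = ∫_{1/4·d}^{3/4·d} |φ(u)|² du.
Since A² = 1/(d^5/30), this is the region integral divided by the full normalization integral.
Substituting t = u/d, A² and the length scale cancel in the ratio: P = ∫_{1/4}^{3/4} t^2·(1 - t)^2 dt / ∫_{0}^{1} t^2·(1 - t)^2 dt.
An antiderivative of t^2·(1 - t)^2 is t^3·(6·t^2 - 15·t + 10)/30; evaluating from 1/4 to 3/4 gives 203/7680, while the full integral is 1/30.
Taking the ratio, P = 203/256.

P ≈ 0.7930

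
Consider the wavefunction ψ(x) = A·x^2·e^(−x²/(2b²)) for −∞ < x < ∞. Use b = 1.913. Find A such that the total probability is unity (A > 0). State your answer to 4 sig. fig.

The normalization condition is ∫|ψ|² dx = 1 from −∞ to ∞.
With ∫_{−∞}^{∞} x^(2m) e^(−αx²) dx = (2m−1)!!·√π / (2^m α^(m+1/2)), ∫|ψ|² dx = A²·(3·√(π)·b^5/4).
Hence A² = 1/[3·√(π)·b^5/4].
With b = 1.913: A² = 0.029362 and A = 0.17135.

A ≈ 0.1714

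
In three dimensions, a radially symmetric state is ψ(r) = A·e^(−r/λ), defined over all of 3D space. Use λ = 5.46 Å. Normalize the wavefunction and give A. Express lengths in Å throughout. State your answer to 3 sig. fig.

Normalization requires ∫|ψ|² 4πr² dr = 1, integrated from 0 to ∞.
(Spherical symmetry: dV = 4πr² dr.)
∫|ψ|² 4πr² dr = A²·(π·λ^3).
Setting this equal to 1 gives A² = 1/(π·λ^3).
Plugging in λ = 5.46 yields A = 0.04422.

A ≈ 0.0442 Å^(-3/2)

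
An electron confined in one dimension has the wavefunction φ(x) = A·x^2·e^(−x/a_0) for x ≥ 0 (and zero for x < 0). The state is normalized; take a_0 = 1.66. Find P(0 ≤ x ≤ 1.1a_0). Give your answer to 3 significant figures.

|φ|² is the probability density, so P = ∫_{0}^{1.1a_0} |φ|² dx.
With A² fixed by ∫|φ|² = 1, i.e. A² = (3·a_0^5/4)^(−1), substitute and integrate.
Let u = x/a_0; then A² and the length scale cancel, so P = ∫_{0}^{1.1} u^4·e^(-2·u) du ÷ ∫_{0}^{∞} u^4·e^(-2·u) du.
With ∫ u^4·e^(-2·u) du = -(u^4/2 + u^3 + 3·u^2/2 + 3·u/2 + 3/4)·e^(-2·u) + C, the region integral is ≈ 0.054372 and the full one is 3/4.
Taking the ratio, P = 0.07250.

P ≈ 0.0725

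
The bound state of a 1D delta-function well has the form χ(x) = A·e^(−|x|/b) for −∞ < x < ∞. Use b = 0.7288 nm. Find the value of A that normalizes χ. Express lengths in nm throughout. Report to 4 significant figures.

A ≈ 1.171 nm^(-1/2)

Require ∫ |χ|² dx = 1 over the whole domain.
∫|χ|² dx = A²·(b).
Hence A² = 1/[b].
Substituting b = 0.7288 gives A² = 1.3721, so A = 1.1714.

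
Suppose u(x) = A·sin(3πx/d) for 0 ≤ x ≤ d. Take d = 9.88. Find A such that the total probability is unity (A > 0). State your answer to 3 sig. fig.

A ≈ 0.450

We need A² ∫|f|² dx = 1, taking the integral from 0 to d.
With ∫₀^d sin²(nπx/d) dx = d/2, carrying out the integral gives A² · d/2.
Hence A² = 1/[d/2].
With d = 9.88: A² = 0.2024 and A = 0.4499.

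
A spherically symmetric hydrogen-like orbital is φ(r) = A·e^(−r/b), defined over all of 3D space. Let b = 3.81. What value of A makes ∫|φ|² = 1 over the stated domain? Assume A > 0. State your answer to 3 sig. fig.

We need A² ∫|f|² 4πr² dr = 1, taking the integral from 0 to ∞.
The angular integral contributes 4π, leaving ∫₀^∞ r²|φ|² dr.
With ∫₀^∞ r^2 e^(−αr) dr = 2!/α^3, ∫|φ|² 4πr² dr = A²·(π·b^3).
Setting this equal to 1 gives A² = 1/(π·b^3).
Plugging in b = 3.81 yields A = 0.07586.

A ≈ 0.0759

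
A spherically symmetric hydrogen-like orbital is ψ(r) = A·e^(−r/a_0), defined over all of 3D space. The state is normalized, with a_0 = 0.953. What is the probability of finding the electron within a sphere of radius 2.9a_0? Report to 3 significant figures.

P ≈ 0.928

Integrate the radial probability density 4πr²|ψ|² over r ≤ 2.9a_0.
The full normalization integral is A²·[π·a_0^3] = 1, fixing A².
In terms of u = r/a_0 (A², 4π and the length scale all cancel between numerator and denominator), P = [∫_{0}^{2.9} u^2·e^(-2·u) du] / [∫_{0}^{∞} u^2·e^(-2·u) du].
With ∫ u^2·e^(-2·u) du = -(2·u^2 + 2·u + 1)·e^(-2·u)/4 + C, the region integral is 1/4 - 1181·e^(-29/5)/200 and the full one is 1/4.
This evaluates to P = 0.9285.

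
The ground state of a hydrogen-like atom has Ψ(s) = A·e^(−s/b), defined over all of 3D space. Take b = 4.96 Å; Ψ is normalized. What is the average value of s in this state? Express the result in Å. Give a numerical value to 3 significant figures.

⟨s⟩ ≈ 7.44 Å

The expectation value is the |Ψ|²-weighted average of s: ∫ s|Ψ|² 4πs² ds.
Since the A² factors cancel between numerator and denominator, ⟨s⟩ = 3·b/2.
With b = 4.96, ⟨s⟩ = 7.440.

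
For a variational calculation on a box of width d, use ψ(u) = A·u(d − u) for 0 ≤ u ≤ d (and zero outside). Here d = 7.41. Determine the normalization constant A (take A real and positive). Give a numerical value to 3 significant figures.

The normalization condition is ∫|ψ|² du = 1 from 0 to d.
∫|ψ|² du = A²·(d^5/30).
Setting this equal to 1 gives A² = 1/(d^5/30).
Substituting d = 7.41 gives A² = 0.001343, so A = 0.03665.

A ≈ 0.0366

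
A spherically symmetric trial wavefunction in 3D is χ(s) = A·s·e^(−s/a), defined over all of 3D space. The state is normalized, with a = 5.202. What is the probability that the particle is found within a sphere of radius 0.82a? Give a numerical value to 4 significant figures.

Integrate the radial probability density 4πs²|χ|² over s ≤ 0.82a.
Normalization gives A² = 1/(3·π·a^5).
Substituting u = s/a, A², 4π and the length scale all cancel in the ratio: P = ∫_{0}^{0.82} u^4·e^(-2·u) du / ∫_{0}^{∞} u^4·e^(-2·u) du.
Using ∫ u^4·e^(-2·u) du = -(u^4/2 + u^3 + 3·u^2/2 + 3·u/2 + 3/4)·e^(-2·u), the numerator is ≈ 0.0194656 and the denominator is 3/4.
This evaluates to P = 0.025954.

P ≈ 0.02595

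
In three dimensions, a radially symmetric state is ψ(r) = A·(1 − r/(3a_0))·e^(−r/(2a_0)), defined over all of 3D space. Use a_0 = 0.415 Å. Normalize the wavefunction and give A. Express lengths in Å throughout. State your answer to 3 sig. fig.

A ≈ 1.29 Å^(-3/2)

The normalization condition is ∫|ψ|² 4πr² dr = 1 from 0 to ∞.
The integral (without the A² prefactor) comes out to 8·π·a_0^3/3.
Setting this equal to 1 gives A² = 1/(8·π·a_0^3/3).
With a_0 = 0.415: A² = 1.670 and A = 1.292.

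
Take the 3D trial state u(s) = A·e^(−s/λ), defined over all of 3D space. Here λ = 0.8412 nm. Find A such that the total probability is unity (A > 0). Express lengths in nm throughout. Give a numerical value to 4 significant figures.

We need A² ∫|f|² 4πs² ds = 1, taking the integral from 0 to ∞.
The angular integral contributes 4π, leaving ∫₀^∞ s²|u|² ds.
The integral (without the A² prefactor) comes out to π·λ^3.
With λ = 0.8412: A² = 0.53475 and A = 0.73127.

A ≈ 0.7313 nm^(-3/2)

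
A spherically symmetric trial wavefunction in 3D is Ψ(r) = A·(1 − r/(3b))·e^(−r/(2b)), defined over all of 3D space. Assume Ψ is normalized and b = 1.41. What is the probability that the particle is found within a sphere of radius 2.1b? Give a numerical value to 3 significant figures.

P ≈ 0.331

P = ∫ |Ψ|² 4πr² dr over r ≤ 2.1b.
A² is fixed by ∫₀^∞ 4πr²|Ψ|² dr = 1, i.e. A² = (8·π·b^3/3)^(−1).
Let u = r/b; then A², 4π and the length scale all cancel, so P = ∫_{0}^{2.1} u^2·(1 - u/3)^2·e^(-u) du ÷ ∫_{0}^{∞} u^2·(1 - u/3)^2·e^(-u) du.
With ∫ u^2·(1 - u/3)^2·e^(-u) du = (-u^4 + 2·u^3 - 3·u^2 - 6·u - 6)·e^(-u)/9 + C, the region integral is ≈ 0.22098 and the full one is 2/3.
The region integral divided by the full integral gives P = 0.3315.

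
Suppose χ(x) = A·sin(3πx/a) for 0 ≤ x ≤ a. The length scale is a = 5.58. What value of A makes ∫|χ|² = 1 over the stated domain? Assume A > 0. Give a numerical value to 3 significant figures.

A ≈ 0.599

Require ∫ |χ|² dx = 1 over the whole domain.
∫|χ|² dx = A²·(a/2).
Hence A² = 1/[a/2].
With a = 5.58: A² = 0.3584 and A = 0.5987.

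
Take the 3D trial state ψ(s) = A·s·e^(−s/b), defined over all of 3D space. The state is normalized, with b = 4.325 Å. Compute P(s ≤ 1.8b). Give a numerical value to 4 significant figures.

Integrate the radial probability density 4πs²|ψ|² over s ≤ 1.8b.
A² is fixed by ∫₀^∞ 4πs²|ψ|² ds = 1, i.e. A² = (3·π·b^5)^(−1).
In terms of u = s/b (A², 4π and the length scale all cancel between numerator and denominator), P = [∫_{0}^{1.8} u^4·e^(-2·u) du] / [∫_{0}^{∞} u^4·e^(-2·u) du].
With ∫ u^4·e^(-2·u) du = -(u^4/2 + u^3 + 3·u^2/2 + 3·u/2 + 3/4)·e^(-2·u) + C, the region integral is ≈ 0.220171 and the full one is 3/4.
The region integral divided by the full integral gives P = 0.29356.

P ≈ 0.2936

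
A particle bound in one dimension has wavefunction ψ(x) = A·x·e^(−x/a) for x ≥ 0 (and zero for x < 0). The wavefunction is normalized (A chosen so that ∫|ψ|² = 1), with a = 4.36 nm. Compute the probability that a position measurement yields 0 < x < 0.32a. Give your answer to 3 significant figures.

P ≈ 0.0273

|ψ|² is the probability density, so P = ∫_{0}^{0.32a} |ψ|² dx.
Since A² = 1/(a^3/4), this is the region integral divided by the full normalization integral.
Substituting u = x/a, A² and the length scale cancel in the ratio: P = ∫_{0}^{0.32} u^2·e^(-2·u) du / ∫_{0}^{∞} u^2·e^(-2·u) du.
Using ∫ u^2·e^(-2·u) du = -(2·u^2 + 2·u + 1)·e^(-2·u)/4, the numerator is 1/4 - 1153·e^(-16/25)/2500 and the denominator is 1/4.
This works out to P = 0.02725.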